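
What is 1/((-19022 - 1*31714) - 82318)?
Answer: -1/133054 ≈ -7.5157e-6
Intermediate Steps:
1/((-19022 - 1*31714) - 82318) = 1/((-19022 - 31714) - 82318) = 1/(-50736 - 82318) = 1/(-133054) = -1/133054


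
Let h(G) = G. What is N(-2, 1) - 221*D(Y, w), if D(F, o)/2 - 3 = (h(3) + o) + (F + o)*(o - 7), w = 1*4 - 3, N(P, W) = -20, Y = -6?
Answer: -16374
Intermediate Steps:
w = 1 (w = 4 - 3 = 1)
D(F, o) = 12 + 2*o + 2*(-7 + o)*(F + o) (D(F, o) = 6 + 2*((3 + o) + (F + o)*(o - 7)) = 6 + 2*((3 + o) + (F + o)*(-7 + o)) = 6 + 2*((3 + o) + (-7 + o)*(F + o)) = 6 + 2*(3 + o + (-7 + o)*(F + o)) = 6 + (6 + 2*o + 2*(-7 + o)*(F + o)) = 12 + 2*o + 2*(-7 + o)*(F + o))
N(-2, 1) - 221*D(Y, w) = -20 - 221*(12 - 14*(-6) - 12*1 + 2*1² + 2*(-6)*1) = -20 - 221*(12 + 84 - 12 + 2*1 - 12) = -20 - 221*(12 + 84 - 12 + 2 - 12) = -20 - 221*74 = -20 - 16354 = -16374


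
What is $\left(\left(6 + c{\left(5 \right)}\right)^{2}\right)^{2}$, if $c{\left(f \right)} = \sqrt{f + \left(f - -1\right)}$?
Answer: $\left(6 + \sqrt{11}\right)^{4} \approx 7534.2$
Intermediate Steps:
$c{\left(f \right)} = \sqrt{1 + 2 f}$ ($c{\left(f \right)} = \sqrt{f + \left(f + 1\right)} = \sqrt{f + \left(1 + f\right)} = \sqrt{1 + 2 f}$)
$\left(\left(6 + c{\left(5 \right)}\right)^{2}\right)^{2} = \left(\left(6 + \sqrt{1 + 2 \cdot 5}\right)^{2}\right)^{2} = \left(\left(6 + \sqrt{1 + 10}\right)^{2}\right)^{2} = \left(\left(6 + \sqrt{11}\right)^{2}\right)^{2} = \left(6 + \sqrt{11}\right)^{4}$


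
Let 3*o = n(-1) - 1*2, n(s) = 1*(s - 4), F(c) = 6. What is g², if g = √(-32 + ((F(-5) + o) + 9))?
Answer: -58/3 ≈ -19.333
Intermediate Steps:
n(s) = -4 + s (n(s) = 1*(-4 + s) = -4 + s)
o = -7/3 (o = ((-4 - 1) - 1*2)/3 = (-5 - 2)/3 = (⅓)*(-7) = -7/3 ≈ -2.3333)
g = I*√174/3 (g = √(-32 + ((6 - 7/3) + 9)) = √(-32 + (11/3 + 9)) = √(-32 + 38/3) = √(-58/3) = I*√174/3 ≈ 4.397*I)
g² = (I*√174/3)² = -58/3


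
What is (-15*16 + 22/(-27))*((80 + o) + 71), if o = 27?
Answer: -1157356/27 ≈ -42865.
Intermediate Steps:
(-15*16 + 22/(-27))*((80 + o) + 71) = (-15*16 + 22/(-27))*((80 + 27) + 71) = (-240 + 22*(-1/27))*(107 + 71) = (-240 - 22/27)*178 = -6502/27*178 = -1157356/27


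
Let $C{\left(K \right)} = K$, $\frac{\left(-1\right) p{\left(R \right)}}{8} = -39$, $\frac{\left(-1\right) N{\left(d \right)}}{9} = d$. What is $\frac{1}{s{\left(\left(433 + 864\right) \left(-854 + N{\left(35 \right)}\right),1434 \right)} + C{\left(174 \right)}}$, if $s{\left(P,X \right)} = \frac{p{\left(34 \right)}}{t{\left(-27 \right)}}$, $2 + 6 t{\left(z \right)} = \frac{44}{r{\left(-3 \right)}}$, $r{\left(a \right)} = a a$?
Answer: $\frac{1}{822} \approx 0.0012165$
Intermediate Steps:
$N{\left(d \right)} = - 9 d$
$r{\left(a \right)} = a^{2}$
$p{\left(R \right)} = 312$ ($p{\left(R \right)} = \left(-8\right) \left(-39\right) = 312$)
$t{\left(z \right)} = \frac{13}{27}$ ($t{\left(z \right)} = - \frac{1}{3} + \frac{44 \frac{1}{\left(-3\right)^{2}}}{6} = - \frac{1}{3} + \frac{44 \cdot \frac{1}{9}}{6} = - \frac{1}{3} + \frac{1}{6} \cdot \frac{44}{9} = - \frac{1}{3} + \frac{22}{27} = \frac{13}{27}$)
$s{\left(P,X \right)} = 648$ ($s{\left(P,X \right)} = \frac{312}{\frac{13}{27}} = 312 \cdot \frac{27}{13} = 648$)
$\frac{1}{s{\left(\left(433 + 864\right) \left(-854 + N{\left(35 \right)}\right),1434 \right)} + C{\left(174 \right)}} = \frac{1}{648 + 174} = \frac{1}{822}$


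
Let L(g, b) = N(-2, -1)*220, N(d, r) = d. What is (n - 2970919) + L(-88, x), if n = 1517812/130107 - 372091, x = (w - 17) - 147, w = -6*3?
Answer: -435004731338/130107 ≈ -3.3434e+6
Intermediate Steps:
w = -18
x = -182 (x = (-18 - 17) - 147 = -35 - 147 = -182)
L(g, b) = -440 (L(g, b) = -2*220 = -440)
n = -48410125925/130107 (n = 1517812*(1/130107) - 372091 = 1517812/130107 - 372091 = -48410125925/130107 ≈ -3.7208e+5)
(n - 2970919) + L(-88, x) = (-48410125925/130107 - 2970919) - 440 = -434947484258/130107 - 440 = -435004731338/130107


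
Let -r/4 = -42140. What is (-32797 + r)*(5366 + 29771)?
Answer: 4770304531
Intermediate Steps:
r = 168560 (r = -4*(-42140) = 168560)
(-32797 + r)*(5366 + 29771) = (-32797 + 168560)*(5366 + 29771) = 135763*35137 = 4770304531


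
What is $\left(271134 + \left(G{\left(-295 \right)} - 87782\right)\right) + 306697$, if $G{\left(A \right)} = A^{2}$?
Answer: $577074$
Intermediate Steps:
$\left(271134 + \left(G{\left(-295 \right)} - 87782\right)\right) + 306697 = \left(271134 - \left(87782 - \left(-295\right)^{2}\right)\right) + 306697 = \left(271134 + \left(87025 - 87782\right)\right) + 306697 = \left(271134 - 757\right) + 306697 = 270377 + 306697 = 577074$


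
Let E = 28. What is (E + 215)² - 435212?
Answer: -376163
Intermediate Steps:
(E + 215)² - 435212 = (28 + 215)² - 435212 = 243² - 435212 = 59049 - 435212 = -376163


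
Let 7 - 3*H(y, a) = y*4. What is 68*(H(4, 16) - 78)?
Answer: -5508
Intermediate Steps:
H(y, a) = 7/3 - 4*y/3 (H(y, a) = 7/3 - y*4/3 = 7/3 - 4*y/3)
68*(H(4, 16) - 78) = 68*((7/3 - 4/3*4) - 78) = 68*((7/3 - 16/3) - 78) = 68*(-3 - 78) = 68*(-81) = -5508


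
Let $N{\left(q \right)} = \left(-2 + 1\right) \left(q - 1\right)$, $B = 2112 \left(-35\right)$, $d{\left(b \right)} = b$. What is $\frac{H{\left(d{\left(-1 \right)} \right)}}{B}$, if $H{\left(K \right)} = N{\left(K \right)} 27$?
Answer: $- \frac{9}{12320} \approx -0.00073052$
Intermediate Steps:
$B = -73920$
$N{\left(q \right)} = 1 - q$ ($N{\left(q \right)} = - (-1 + q) = 1 - q$)
$H{\left(K \right)} = 27 - 27 K$ ($H{\left(K \right)} = \left(1 - K\right) 27 = 27 - 27 K$)
$\frac{H{\left(d{\left(-1 \right)} \right)}}{B} = \frac{27 - -27}{-73920} = \left(27 + 27\right) \left(- \frac{1}{73920}\right) = 54 \left(- \frac{1}{73920}\right) = - \frac{9}{12320}$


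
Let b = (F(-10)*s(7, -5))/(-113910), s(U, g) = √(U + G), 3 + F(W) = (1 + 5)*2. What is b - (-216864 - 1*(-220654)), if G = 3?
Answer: -3790 - 3*√10/37970 ≈ -3790.0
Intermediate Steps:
F(W) = 9 (F(W) = -3 + (1 + 5)*2 = -3 + 6*2 = -3 + 12 = 9)
s(U, g) = √(3 + U) (s(U, g) = √(U + 3) = √(3 + U))
b = -3*√10/37970 (b = (9*√(3 + 7))/(-113910) = (9*√10)*(-1/113910) = -3*√10/37970 ≈ -0.00024985)
b - (-216864 - 1*(-220654)) = -3*√10/37970 - (-216864 - 1*(-220654)) = -3*√10/37970 - (-216864 + 220654) = -3*√10/37970 - 1*3790 = -3*√10/37970 - 3790 = -3790 - 3*√10/37970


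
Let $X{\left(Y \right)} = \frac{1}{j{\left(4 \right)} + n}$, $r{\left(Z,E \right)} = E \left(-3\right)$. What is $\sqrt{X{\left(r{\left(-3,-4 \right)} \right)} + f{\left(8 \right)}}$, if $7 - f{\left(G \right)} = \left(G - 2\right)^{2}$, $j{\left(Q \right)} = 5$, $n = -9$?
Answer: $\frac{3 i \sqrt{13}}{2} \approx 5.4083 i$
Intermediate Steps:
$r{\left(Z,E \right)} = - 3 E$
$f{\left(G \right)} = 7 - \left(-2 + G\right)^{2}$ ($f{\left(G \right)} = 7 - \left(G - 2\right)^{2} = 7 - \left(-2 + G\right)^{2}$)
$X{\left(Y \right)} = - \frac{1}{4}$ ($X{\left(Y \right)} = \frac{1}{5 - 9} = \frac{1}{-4} = - \frac{1}{4}$)
$\sqrt{X{\left(r{\left(-3,-4 \right)} \right)} + f{\left(8 \right)}} = \sqrt{- \frac{1}{4} + \left(7 - \left(-2 + 8\right)^{2}\right)} = \sqrt{- \frac{1}{4} + \left(7 - 6^{2}\right)} = \sqrt{- \frac{1}{4} + \left(7 - 36\right)} = \sqrt{- \frac{1}{4} - 29} = \sqrt{- \frac{117}{4}} = \frac{3 i \sqrt{13}}{2}$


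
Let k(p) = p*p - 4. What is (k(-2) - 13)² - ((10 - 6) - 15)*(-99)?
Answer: -920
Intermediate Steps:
k(p) = -4 + p² (k(p) = p² - 4 = -4 + p²)
(k(-2) - 13)² - ((10 - 6) - 15)*(-99) = ((-4 + (-2)²) - 13)² - ((10 - 6) - 15)*(-99) = ((-4 + 4) - 13)² - (4 - 15)*(-99) = (0 - 13)² - (-11)*(-99) = (-13)² - 1*1089 = 169 - 1089 = -920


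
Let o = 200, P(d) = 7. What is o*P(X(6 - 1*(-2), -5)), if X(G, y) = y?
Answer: 1400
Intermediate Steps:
o*P(X(6 - 1*(-2), -5)) = 200*7 = 1400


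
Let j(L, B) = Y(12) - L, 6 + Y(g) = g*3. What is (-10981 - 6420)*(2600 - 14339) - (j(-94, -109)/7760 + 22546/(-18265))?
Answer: 289525426493317/1417364 ≈ 2.0427e+8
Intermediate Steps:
Y(g) = -6 + 3*g (Y(g) = -6 + g*3 = -6 + 3*g)
j(L, B) = 30 - L (j(L, B) = (-6 + 3*12) - L = (-6 + 36) - L = 30 - L)
(-10981 - 6420)*(2600 - 14339) - (j(-94, -109)/7760 + 22546/(-18265)) = (-10981 - 6420)*(2600 - 14339) - ((30 - 1*(-94))/7760 + 22546/(-18265)) = -17401*(-11739) - ((30 + 94)*(1/7760) + 22546*(-1/18265)) = 204270339 - (124*(1/7760) - 22546/18265) = 204270339 - (31/1940 - 22546/18265) = 204270339 - 1*(-1726921/1417364) = 204270339 + 1726921/1417364 = 289525426493317/1417364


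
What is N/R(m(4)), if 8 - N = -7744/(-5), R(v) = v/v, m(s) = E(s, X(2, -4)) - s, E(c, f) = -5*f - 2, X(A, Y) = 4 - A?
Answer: -7704/5 ≈ -1540.8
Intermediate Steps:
E(c, f) = -2 - 5*f
m(s) = -12 - s (m(s) = (-2 - 5*(4 - 1*2)) - s = (-2 - 5*(4 - 2)) - s = (-2 - 5*2) - s = (-2 - 10) - s = -12 - s)
R(v) = 1
N = -7704/5 (N = 8 - (-352)*22/(-5) = 8 - (-352)*22*(-⅕) = 8 - (-352)*(-22)/5 = 8 - 1*7744/5 = 8 - 7744/5 = -7704/5 ≈ -1540.8)
N/R(m(4)) = -7704/5/1 = -7704/5*1 = -7704/5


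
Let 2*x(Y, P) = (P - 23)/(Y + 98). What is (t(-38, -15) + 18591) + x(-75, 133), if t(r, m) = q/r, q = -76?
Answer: 427694/23 ≈ 18595.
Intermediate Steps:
x(Y, P) = (-23 + P)/(2*(98 + Y)) (x(Y, P) = ((P - 23)/(Y + 98))/2 = ((-23 + P)/(98 + Y))/2 = (-23 + P)/(2*(98 + Y)))
t(r, m) = -76/r
(t(-38, -15) + 18591) + x(-75, 133) = (-76/(-38) + 18591) + (-23 + 133)/(2*(98 - 75)) = (-76*(-1/38) + 18591) + (½)*110/23 = (2 + 18591) + (½)*(1/23)*110 = 18593 + 55/23 = 427694/23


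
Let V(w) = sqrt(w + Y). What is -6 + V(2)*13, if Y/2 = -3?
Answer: -6 + 26*I ≈ -6.0 + 26.0*I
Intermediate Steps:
Y = -6 (Y = 2*(-3) = -6)
V(w) = sqrt(-6 + w) (V(w) = sqrt(w - 6) = sqrt(-6 + w))
-6 + V(2)*13 = -6 + sqrt(-6 + 2)*13 = -6 + sqrt(-4)*13 = -6 + (2*I)*13 = -6 + 26*I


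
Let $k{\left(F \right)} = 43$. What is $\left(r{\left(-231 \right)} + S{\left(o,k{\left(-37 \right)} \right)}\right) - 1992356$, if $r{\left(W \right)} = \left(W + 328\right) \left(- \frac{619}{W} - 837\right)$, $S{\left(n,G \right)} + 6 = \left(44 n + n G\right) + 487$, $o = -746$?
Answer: $- \frac{493810103}{231} \approx -2.1377 \cdot 10^{6}$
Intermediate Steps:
$S{\left(n,G \right)} = 481 + 44 n + G n$ ($S{\left(n,G \right)} = -6 + \left(\left(44 n + n G\right) + 487\right) = -6 + \left(\left(44 n + G n\right) + 487\right) = -6 + \left(487 + 44 n + G n\right) = 481 + 44 n + G n$)
$r{\left(W \right)} = \left(-837 - \frac{619}{W}\right) \left(328 + W\right)$ ($r{\left(W \right)} = \left(328 + W\right) \left(-837 - \frac{619}{W}\right) = \left(-837 - \frac{619}{W}\right) \left(328 + W\right)$)
$\left(r{\left(-231 \right)} + S{\left(o,k{\left(-37 \right)} \right)}\right) - 1992356 = \left(\left(-275155 - \frac{203032}{-231} - -193347\right) + \left(481 + 44 \left(-746\right) + 43 \left(-746\right)\right)\right) - 1992356 = \left(\left(-275155 - - \frac{203032}{231} + 193347\right) - 64421\right) - 1992356 = \left(\left(-275155 + \frac{203032}{231} + 193347\right) - 64421\right) - 1992356 = \left(- \frac{18694616}{231} - 64421\right) - 1992356 = - \frac{33575867}{231} - 1992356 = - \frac{493810103}{231}$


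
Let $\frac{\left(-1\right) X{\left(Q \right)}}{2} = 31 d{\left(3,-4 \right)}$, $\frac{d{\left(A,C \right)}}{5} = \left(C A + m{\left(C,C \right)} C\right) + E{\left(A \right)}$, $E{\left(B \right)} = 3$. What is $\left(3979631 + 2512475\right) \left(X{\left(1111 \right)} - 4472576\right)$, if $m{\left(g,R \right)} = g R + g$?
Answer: $-28921721972036$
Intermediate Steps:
$m{\left(g,R \right)} = g + R g$ ($m{\left(g,R \right)} = R g + g = g + R g$)
$d{\left(A,C \right)} = 15 + 5 A C + 5 C^{2} \left(1 + C\right)$ ($d{\left(A,C \right)} = 5 \left(\left(C A + C \left(1 + C\right) C\right) + 3\right) = 5 \left(\left(A C + C^{2} \left(1 + C\right)\right) + 3\right) = 5 \left(3 + A C + C^{2} \left(1 + C\right)\right) = 15 + 5 A C + 5 C^{2} \left(1 + C\right)$)
$X{\left(Q \right)} = 17670$ ($X{\left(Q \right)} = - 2 \cdot 31 \left(15 + 5 \cdot 3 \left(-4\right) + 5 \left(-4\right)^{2} \left(1 - 4\right)\right) = - 2 \cdot 31 \left(15 - 60 + 5 \cdot 16 \left(-3\right)\right) = - 2 \cdot 31 \left(15 - 60 - 240\right) = - 2 \cdot 31 \left(-285\right) = \left(-2\right) \left(-8835\right) = 17670$)
$\left(3979631 + 2512475\right) \left(X{\left(1111 \right)} - 4472576\right) = \left(3979631 + 2512475\right) \left(17670 - 4472576\right) = 6492106 \left(-4454906\right) = -28921721972036$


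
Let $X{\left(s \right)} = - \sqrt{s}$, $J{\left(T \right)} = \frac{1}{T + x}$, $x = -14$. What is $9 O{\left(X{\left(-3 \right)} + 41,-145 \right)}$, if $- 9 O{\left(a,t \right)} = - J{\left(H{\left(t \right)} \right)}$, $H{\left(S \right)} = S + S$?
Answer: $- \frac{1}{304} \approx -0.0032895$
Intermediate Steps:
$H{\left(S \right)} = 2 S$
$J{\left(T \right)} = \frac{1}{-14 + T}$ ($J{\left(T \right)} = \frac{1}{T - 14} = \frac{1}{-14 + T}$)
$O{\left(a,t \right)} = \frac{1}{9 \left(-14 + 2 t\right)}$ ($O{\left(a,t \right)} = - \frac{\left(-1\right) \frac{1}{-14 + 2 t}}{9} = \frac{1}{9 \left(-14 + 2 t\right)}$)
$9 O{\left(X{\left(-3 \right)} + 41,-145 \right)} = 9 \frac{1}{18 \left(-7 - 145\right)} = 9 \frac{1}{18 \left(-152\right)} = 9 \cdot \frac{1}{18} \left(- \frac{1}{152}\right) = 9 \left(- \frac{1}{2736}\right) = - \frac{1}{304}$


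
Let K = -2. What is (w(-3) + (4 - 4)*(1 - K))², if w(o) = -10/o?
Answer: 100/9 ≈ 11.111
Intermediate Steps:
(w(-3) + (4 - 4)*(1 - K))² = (-10/(-3) + (4 - 4)*(1 - 1*(-2)))² = (-10*(-⅓) + 0*(1 + 2))² = (10/3 + 0*3)² = (10/3 + 0)² = (10/3)² = 100/9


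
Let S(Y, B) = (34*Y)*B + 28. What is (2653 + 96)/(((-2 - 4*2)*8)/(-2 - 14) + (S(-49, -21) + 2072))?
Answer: 2749/37091 ≈ 0.074115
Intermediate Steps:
S(Y, B) = 28 + 34*B*Y (S(Y, B) = 34*B*Y + 28 = 28 + 34*B*Y)
(2653 + 96)/(((-2 - 4*2)*8)/(-2 - 14) + (S(-49, -21) + 2072)) = (2653 + 96)/(((-2 - 4*2)*8)/(-2 - 14) + ((28 + 34*(-21)*(-49)) + 2072)) = 2749/(((-2 - 8)*8)/(-16) + ((28 + 34986) + 2072)) = 2749/(-10*8*(-1/16) + (35014 + 2072)) = 2749/(-80*(-1/16) + 37086) = 2749/(5 + 37086) = 2749/37091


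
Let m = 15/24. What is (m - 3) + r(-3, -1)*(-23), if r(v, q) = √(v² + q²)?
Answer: -19/8 - 23*√10 ≈ -75.107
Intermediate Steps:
m = 5/8 (m = 15*(1/24) = 5/8 ≈ 0.62500)
r(v, q) = √(q² + v²)
(m - 3) + r(-3, -1)*(-23) = (5/8 - 3) + √((-1)² + (-3)²)*(-23) = -19/8 + √(1 + 9)*(-23) = -19/8 + √10*(-23) = -19/8 - 23*√10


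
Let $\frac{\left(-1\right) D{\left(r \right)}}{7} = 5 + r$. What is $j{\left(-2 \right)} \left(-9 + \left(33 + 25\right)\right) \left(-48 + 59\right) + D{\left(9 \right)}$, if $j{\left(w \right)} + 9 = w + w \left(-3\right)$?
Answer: $-2793$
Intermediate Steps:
$D{\left(r \right)} = -35 - 7 r$ ($D{\left(r \right)} = - 7 \left(5 + r\right) = -35 - 7 r$)
$j{\left(w \right)} = -9 - 2 w$ ($j{\left(w \right)} = -9 + \left(w + w \left(-3\right)\right) = -9 + \left(w - 3 w\right) = -9 - 2 w$)
$j{\left(-2 \right)} \left(-9 + \left(33 + 25\right)\right) \left(-48 + 59\right) + D{\left(9 \right)} = \left(-9 - -4\right) \left(-9 + \left(33 + 25\right)\right) \left(-48 + 59\right) - 98 = \left(-9 + 4\right) \left(-9 + 58\right) 11 - 98 = - 5 \cdot 49 \cdot 11 - 98 = \left(-5\right) 539 - 98 = -2695 - 98 = -2793$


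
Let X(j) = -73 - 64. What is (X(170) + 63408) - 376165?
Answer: -312894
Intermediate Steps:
X(j) = -137
(X(170) + 63408) - 376165 = (-137 + 63408) - 376165 = 63271 - 376165 = -312894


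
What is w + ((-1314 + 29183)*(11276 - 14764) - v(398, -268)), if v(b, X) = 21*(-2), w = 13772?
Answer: -97193258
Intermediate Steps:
v(b, X) = -42
w + ((-1314 + 29183)*(11276 - 14764) - v(398, -268)) = 13772 + ((-1314 + 29183)*(11276 - 14764) - 1*(-42)) = 13772 + (27869*(-3488) + 42) = 13772 + (-97207072 + 42) = 13772 - 97207030 = -97193258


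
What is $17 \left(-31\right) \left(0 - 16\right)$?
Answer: $8432$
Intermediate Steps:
$17 \left(-31\right) \left(0 - 16\right) = - 527 \left(0 - 16\right) = \left(-527\right) \left(-16\right) = 8432$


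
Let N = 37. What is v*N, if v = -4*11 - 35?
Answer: -2923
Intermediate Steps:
v = -79 (v = -44 - 35 = -79)
v*N = -79*37 = -2923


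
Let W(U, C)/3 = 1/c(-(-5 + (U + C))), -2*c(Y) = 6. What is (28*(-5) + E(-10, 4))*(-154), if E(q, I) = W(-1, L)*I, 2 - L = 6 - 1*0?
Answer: 22176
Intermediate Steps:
L = -4 (L = 2 - (6 - 1*0) = 2 - (6 + 0) = 2 - 1*6 = 2 - 6 = -4)
c(Y) = -3 (c(Y) = -1/2*6 = -3)
W(U, C) = -1 (W(U, C) = 3/(-3) = 3*(-1/3) = -1)
E(q, I) = -I
(28*(-5) + E(-10, 4))*(-154) = (28*(-5) - 1*4)*(-154) = (-140 - 4)*(-154) = -144*(-154) = 22176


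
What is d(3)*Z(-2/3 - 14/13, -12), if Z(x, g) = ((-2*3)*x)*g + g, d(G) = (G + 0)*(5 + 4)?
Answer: -48276/13 ≈ -3713.5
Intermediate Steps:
d(G) = 9*G (d(G) = G*9 = 9*G)
Z(x, g) = g - 6*g*x (Z(x, g) = (-6*x)*g + g = -6*g*x + g = g - 6*g*x)
d(3)*Z(-2/3 - 14/13, -12) = (9*3)*(-12*(1 - 6*(-2/3 - 14/13))) = 27*(-12*(1 - 6*(-2*⅓ - 14*1/13))) = 27*(-12*(1 - 6*(-⅔ - 14/13))) = 27*(-12*(1 - 6*(-68/39))) = 27*(-12*(1 + 136/13)) = 27*(-12*149/13) = 27*(-1788/13) = -48276/13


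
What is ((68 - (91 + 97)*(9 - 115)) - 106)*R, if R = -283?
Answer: -5628870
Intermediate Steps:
((68 - (91 + 97)*(9 - 115)) - 106)*R = ((68 - (91 + 97)*(9 - 115)) - 106)*(-283) = ((68 - 188*(-106)) - 106)*(-283) = ((68 - 1*(-19928)) - 106)*(-283) = ((68 + 19928) - 106)*(-283) = (19996 - 106)*(-283) = 19890*(-283) = -5628870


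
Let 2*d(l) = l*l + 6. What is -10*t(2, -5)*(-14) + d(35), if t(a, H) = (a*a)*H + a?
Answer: -3809/2 ≈ -1904.5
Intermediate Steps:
t(a, H) = a + H*a² (t(a, H) = a²*H + a = H*a² + a = a + H*a²)
d(l) = 3 + l²/2 (d(l) = (l*l + 6)/2 = (l² + 6)/2 = (6 + l²)/2 = 3 + l²/2)
-10*t(2, -5)*(-14) + d(35) = -20*(1 - 5*2)*(-14) + (3 + (½)*35²) = -20*(1 - 10)*(-14) + (3 + (½)*1225) = -20*(-9)*(-14) + (3 + 1225/2) = -10*(-18)*(-14) + 1231/2 = 180*(-14) + 1231/2 = -2520 + 1231/2 = -3809/2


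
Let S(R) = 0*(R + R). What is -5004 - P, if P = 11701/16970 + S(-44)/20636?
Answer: -84929581/16970 ≈ -5004.7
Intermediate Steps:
S(R) = 0 (S(R) = 0*(2*R) = 0)
P = 11701/16970 (P = 11701/16970 + 0/20636 = 11701*(1/16970) + 0*(1/20636) = 11701/16970 + 0 = 11701/16970 ≈ 0.68951)
-5004 - P = -5004 - 1*11701/16970 = -5004 - 11701/16970 = -84929581/16970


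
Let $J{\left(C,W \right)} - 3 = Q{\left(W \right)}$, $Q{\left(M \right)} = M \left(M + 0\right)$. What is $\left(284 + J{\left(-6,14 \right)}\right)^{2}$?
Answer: $233289$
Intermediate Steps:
$Q{\left(M \right)} = M^{2}$ ($Q{\left(M \right)} = M M = M^{2}$)
$J{\left(C,W \right)} = 3 + W^{2}$
$\left(284 + J{\left(-6,14 \right)}\right)^{2} = \left(284 + \left(3 + 14^{2}\right)\right)^{2} = \left(284 + \left(3 + 196\right)\right)^{2} = \left(284 + 199\right)^{2} = 483^{2} = 233289$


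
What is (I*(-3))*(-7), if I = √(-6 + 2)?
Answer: 42*I ≈ 42.0*I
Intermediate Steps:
I = 2*I (I = √(-4) = 2*I ≈ 2.0*I)
(I*(-3))*(-7) = ((2*I)*(-3))*(-7) = -6*I*(-7) = 42*I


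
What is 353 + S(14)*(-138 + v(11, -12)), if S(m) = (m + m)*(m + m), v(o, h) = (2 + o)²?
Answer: 24657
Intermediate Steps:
S(m) = 4*m² (S(m) = (2*m)*(2*m) = 4*m²)
353 + S(14)*(-138 + v(11, -12)) = 353 + (4*14²)*(-138 + (2 + 11)²) = 353 + (4*196)*(-138 + 13²) = 353 + 784*(-138 + 169) = 353 + 784*31 = 353 + 24304 = 24657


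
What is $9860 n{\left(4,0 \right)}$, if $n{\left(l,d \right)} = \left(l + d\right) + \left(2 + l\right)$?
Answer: $98600$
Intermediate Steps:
$n{\left(l,d \right)} = 2 + d + 2 l$ ($n{\left(l,d \right)} = \left(d + l\right) + \left(2 + l\right) = 2 + d + 2 l$)
$9860 n{\left(4,0 \right)} = 9860 \left(2 + 0 + 2 \cdot 4\right) = 9860 \left(2 + 0 + 8\right) = 9860 \cdot 10 = 98600$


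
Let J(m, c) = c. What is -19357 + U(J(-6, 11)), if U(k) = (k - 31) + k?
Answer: -19366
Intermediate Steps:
U(k) = -31 + 2*k (U(k) = (-31 + k) + k = -31 + 2*k)
-19357 + U(J(-6, 11)) = -19357 + (-31 + 2*11) = -19357 + (-31 + 22) = -19357 - 9 = -19366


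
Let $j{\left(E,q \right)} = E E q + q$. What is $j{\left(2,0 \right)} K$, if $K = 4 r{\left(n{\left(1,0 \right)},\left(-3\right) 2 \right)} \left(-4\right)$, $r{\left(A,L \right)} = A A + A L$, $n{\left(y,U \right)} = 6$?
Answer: $0$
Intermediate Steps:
$j{\left(E,q \right)} = q + q E^{2}$ ($j{\left(E,q \right)} = E^{2} q + q = q E^{2} + q = q + q E^{2}$)
$r{\left(A,L \right)} = A^{2} + A L$
$K = 0$ ($K = 4 \cdot 6 \left(6 - 6\right) \left(-4\right) = 4 \cdot 6 \cdot 0 \left(-4\right) = 4 \cdot 0 \left(-4\right) = 0 \left(-4\right) = 0$)
$j{\left(2,0 \right)} K = 0 \left(1 + 2^{2}\right) 0 = 0 \left(1 + 4\right) 0 = 0 \cdot 5 \cdot 0 = 0 \cdot 0 = 0$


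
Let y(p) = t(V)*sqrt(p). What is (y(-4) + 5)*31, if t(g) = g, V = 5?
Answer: 155 + 310*I ≈ 155.0 + 310.0*I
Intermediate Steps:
y(p) = 5*sqrt(p)
(y(-4) + 5)*31 = (5*sqrt(-4) + 5)*31 = (5*(2*I) + 5)*31 = (10*I + 5)*31 = (5 + 10*I)*31 = 155 + 310*I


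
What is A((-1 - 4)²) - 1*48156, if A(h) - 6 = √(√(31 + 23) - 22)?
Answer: -48150 + I*√(22 - 3*√6) ≈ -48150.0 + 3.8277*I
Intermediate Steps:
A(h) = 6 + √(-22 + 3*√6) (A(h) = 6 + √(√(31 + 23) - 22) = 6 + √(√54 - 22) = 6 + √(3*√6 - 22) = 6 + √(-22 + 3*√6))
A((-1 - 4)²) - 1*48156 = (6 + √(-22 + 3*√6)) - 1*48156 = (6 + √(-22 + 3*√6)) - 48156 = -48150 + √(-22 + 3*√6)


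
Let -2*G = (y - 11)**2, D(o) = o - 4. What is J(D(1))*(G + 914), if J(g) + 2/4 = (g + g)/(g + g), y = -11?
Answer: 336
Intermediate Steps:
D(o) = -4 + o
J(g) = 1/2 (J(g) = -1/2 + (g + g)/(g + g) = -1/2 + (2*g)/((2*g)) = -1/2 + (2*g)*(1/(2*g)) = -1/2 + 1 = 1/2)
G = -242 (G = -(-11 - 11)**2/2 = -1/2*(-22)**2 = -1/2*484 = -242)
J(D(1))*(G + 914) = (-242 + 914)/2 = (1/2)*672 = 336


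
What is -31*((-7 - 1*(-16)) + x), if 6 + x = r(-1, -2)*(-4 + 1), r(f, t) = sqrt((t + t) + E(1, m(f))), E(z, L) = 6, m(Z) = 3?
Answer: -93 + 93*sqrt(2) ≈ 38.522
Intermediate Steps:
r(f, t) = sqrt(6 + 2*t) (r(f, t) = sqrt((t + t) + 6) = sqrt(2*t + 6) = sqrt(6 + 2*t))
x = -6 - 3*sqrt(2) (x = -6 + sqrt(6 + 2*(-2))*(-4 + 1) = -6 + sqrt(6 - 4)*(-3) = -6 + sqrt(2)*(-3) = -6 - 3*sqrt(2) ≈ -10.243)
-31*((-7 - 1*(-16)) + x) = -31*((-7 - 1*(-16)) + (-6 - 3*sqrt(2))) = -31*((-7 + 16) + (-6 - 3*sqrt(2))) = -31*(9 + (-6 - 3*sqrt(2))) = -31*(3 - 3*sqrt(2)) = -93 + 93*sqrt(2)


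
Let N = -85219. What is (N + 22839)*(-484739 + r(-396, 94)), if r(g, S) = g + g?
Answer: 30287423780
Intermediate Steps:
r(g, S) = 2*g
(N + 22839)*(-484739 + r(-396, 94)) = (-85219 + 22839)*(-484739 + 2*(-396)) = -62380*(-484739 - 792) = -62380*(-485531) = 30287423780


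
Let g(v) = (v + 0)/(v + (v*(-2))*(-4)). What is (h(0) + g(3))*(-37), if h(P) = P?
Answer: -37/9 ≈ -4.1111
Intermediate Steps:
g(v) = ⅑ (g(v) = v/(v - 2*v*(-4)) = v/(v + 8*v) = v/((9*v)) = v*(1/(9*v)) = ⅑)
(h(0) + g(3))*(-37) = (0 + ⅑)*(-37) = (⅑)*(-37) = -37/9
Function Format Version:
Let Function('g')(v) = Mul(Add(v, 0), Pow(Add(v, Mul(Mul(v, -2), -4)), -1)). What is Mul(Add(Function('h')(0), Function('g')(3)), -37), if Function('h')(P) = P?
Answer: Rational(-37, 9) ≈ -4.1111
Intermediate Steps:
Function('g')(v) = Rational(1, 9) (Function('g')(v) = Mul(v, Pow(Add(v, Mul(Mul(-2, v), -4)), -1)) = Mul(v, Pow(Add(v, Mul(8, v)), -1)) = Mul(v, Pow(Mul(9, v), -1)) = Mul(v, Mul(Rational(1, 9), Pow(v, -1))) = Rational(1, 9))
Mul(Add(Function('h')(0), Function('g')(3)), -37) = Mul(Add(0, Rational(1, 9)), -37) = Mul(Rational(1, 9), -37) = Rational(-37, 9)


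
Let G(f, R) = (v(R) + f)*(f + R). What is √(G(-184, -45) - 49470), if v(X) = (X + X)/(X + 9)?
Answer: 3*I*√3514/2 ≈ 88.918*I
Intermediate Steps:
v(X) = 2*X/(9 + X) (v(X) = (2*X)/(9 + X) = 2*X/(9 + X))
G(f, R) = (R + f)*(f + 2*R/(9 + R)) (G(f, R) = (2*R/(9 + R) + f)*(f + R) = (f + 2*R/(9 + R))*(R + f) = (R + f)*(f + 2*R/(9 + R)))
√(G(-184, -45) - 49470) = √((2*(-45)² + 2*(-45)*(-184) - 184*(9 - 45)*(-45 - 184))/(9 - 45) - 49470) = √((2*2025 + 16560 - 184*(-36)*(-229))/(-36) - 49470) = √(-(4050 + 16560 - 1516896)/36 - 49470) = √(-1/36*(-1496286) - 49470) = √(83127/2 - 49470) = √(-15813/2) = 3*I*√3514/2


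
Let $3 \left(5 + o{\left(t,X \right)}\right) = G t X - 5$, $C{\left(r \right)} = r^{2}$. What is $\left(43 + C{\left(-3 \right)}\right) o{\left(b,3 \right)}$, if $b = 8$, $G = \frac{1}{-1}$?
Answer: $- \frac{2288}{3} \approx -762.67$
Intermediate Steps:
$G = -1$
$o{\left(t,X \right)} = - \frac{20}{3} - \frac{X t}{3}$ ($o{\left(t,X \right)} = -5 + \frac{- t X - 5}{3} = -5 + \frac{- X t - 5}{3} = -5 + \frac{-5 - X t}{3} = -5 - \left(\frac{5}{3} + \frac{X t}{3}\right) = - \frac{20}{3} - \frac{X t}{3}$)
$\left(43 + C{\left(-3 \right)}\right) o{\left(b,3 \right)} = \left(43 + \left(-3\right)^{2}\right) \left(- \frac{20}{3} - 1 \cdot 8\right) = \left(43 + 9\right) \left(- \frac{20}{3} - 8\right) = 52 \left(- \frac{44}{3}\right) = - \frac{2288}{3}$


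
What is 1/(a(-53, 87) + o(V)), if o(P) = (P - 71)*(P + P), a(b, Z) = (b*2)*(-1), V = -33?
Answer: 1/6970 ≈ 0.00014347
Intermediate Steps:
a(b, Z) = -2*b (a(b, Z) = (2*b)*(-1) = -2*b)
o(P) = 2*P*(-71 + P) (o(P) = (-71 + P)*(2*P) = 2*P*(-71 + P))
1/(a(-53, 87) + o(V)) = 1/(-2*(-53) + 2*(-33)*(-71 - 33)) = 1/(106 + 2*(-33)*(-104)) = 1/(106 + 6864) = 1/6970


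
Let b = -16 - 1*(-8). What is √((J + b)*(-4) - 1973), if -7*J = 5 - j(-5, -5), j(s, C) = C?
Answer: I*√94829/7 ≈ 43.992*I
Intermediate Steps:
b = -8 (b = -16 + 8 = -8)
J = -10/7 (J = -(5 - 1*(-5))/7 = -(5 + 5)/7 = -⅐*10 = -10/7 ≈ -1.4286)
√((J + b)*(-4) - 1973) = √((-10/7 - 8)*(-4) - 1973) = √(-66/7*(-4) - 1973) = √(264/7 - 1973) = √(-13547/7) = I*√94829/7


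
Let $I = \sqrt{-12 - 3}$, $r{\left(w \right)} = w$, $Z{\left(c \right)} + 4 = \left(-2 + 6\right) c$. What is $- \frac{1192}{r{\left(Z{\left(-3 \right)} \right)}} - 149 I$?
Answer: $\frac{149}{2} - 149 i \sqrt{15} \approx 74.5 - 577.07 i$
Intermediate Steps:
$Z{\left(c \right)} = -4 + 4 c$ ($Z{\left(c \right)} = -4 + \left(-2 + 6\right) c = -4 + 4 c$)
$I = i \sqrt{15}$ ($I = \sqrt{-15} = i \sqrt{15} \approx 3.873 i$)
$- \frac{1192}{r{\left(Z{\left(-3 \right)} \right)}} - 149 I = - \frac{1192}{-4 + 4 \left(-3\right)} - 149 i \sqrt{15} = - \frac{1192}{-4 - 12} - 149 i \sqrt{15} = - \frac{1192}{-16} - 149 i \sqrt{15} = \left(-1192\right) \left(- \frac{1}{16}\right) - 149 i \sqrt{15} = \frac{149}{2} - 149 i \sqrt{15}$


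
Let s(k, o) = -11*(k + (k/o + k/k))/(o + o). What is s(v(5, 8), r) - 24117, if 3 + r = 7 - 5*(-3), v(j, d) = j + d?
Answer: -17415543/722 ≈ -24121.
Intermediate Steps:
v(j, d) = d + j
r = 19 (r = -3 + (7 - 5*(-3)) = -3 + (7 + 15) = -3 + 22 = 19)
s(k, o) = -11*(1 + k + k/o)/(2*o) (s(k, o) = -11*(k + (k/o + 1))/(2*o) = -11*(k + (1 + k/o))*1/(2*o) = -11*(1 + k + k/o)*1/(2*o) = -11*(1 + k + k/o)/(2*o))
s(v(5, 8), r) - 24117 = (11/2)*(-(8 + 5) - 1*19*(1 + (8 + 5)))/19² - 24117 = (11/2)*(1/361)*(-1*13 - 1*19*(1 + 13)) - 24117 = (11/2)*(1/361)*(-13 - 1*19*14) - 24117 = (11/2)*(1/361)*(-13 - 266) - 24117 = (11/2)*(1/361)*(-279) - 24117 = -3069/722 - 24117 = -17415543/722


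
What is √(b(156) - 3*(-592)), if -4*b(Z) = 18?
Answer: √7086/2 ≈ 42.089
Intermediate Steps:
b(Z) = -9/2 (b(Z) = -¼*18 = -9/2)
√(b(156) - 3*(-592)) = √(-9/2 - 3*(-592)) = √(-9/2 + 1776) = √(3543/2) = √7086/2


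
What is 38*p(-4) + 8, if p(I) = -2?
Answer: -68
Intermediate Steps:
38*p(-4) + 8 = 38*(-2) + 8 = -76 + 8 = -68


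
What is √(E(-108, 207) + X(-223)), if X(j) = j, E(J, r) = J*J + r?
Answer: 8*√182 ≈ 107.93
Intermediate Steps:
E(J, r) = r + J² (E(J, r) = J² + r = r + J²)
√(E(-108, 207) + X(-223)) = √((207 + (-108)²) - 223) = √((207 + 11664) - 223) = √(11871 - 223) = √11648 = 8*√182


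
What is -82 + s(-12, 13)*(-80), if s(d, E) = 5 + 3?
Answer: -722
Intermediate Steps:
s(d, E) = 8
-82 + s(-12, 13)*(-80) = -82 + 8*(-80) = -82 - 640 = -722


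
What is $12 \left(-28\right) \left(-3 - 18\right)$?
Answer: $7056$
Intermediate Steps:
$12 \left(-28\right) \left(-3 - 18\right) = - 336 \left(-3 - 18\right) = \left(-336\right) \left(-21\right) = 7056$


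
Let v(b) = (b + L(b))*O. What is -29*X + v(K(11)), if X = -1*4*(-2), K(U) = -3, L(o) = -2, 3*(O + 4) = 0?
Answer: -212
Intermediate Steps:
O = -4 (O = -4 + (1/3)*0 = -4 + 0 = -4)
v(b) = 8 - 4*b (v(b) = (b - 2)*(-4) = (-2 + b)*(-4) = 8 - 4*b)
X = 8 (X = -4*(-2) = 8)
-29*X + v(K(11)) = -29*8 + (8 - 4*(-3)) = -232 + (8 + 12) = -232 + 20 = -212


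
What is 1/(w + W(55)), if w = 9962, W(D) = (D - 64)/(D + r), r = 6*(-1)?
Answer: 49/488129 ≈ 0.00010038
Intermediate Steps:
r = -6
W(D) = (-64 + D)/(-6 + D) (W(D) = (D - 64)/(D - 6) = (-64 + D)/(-6 + D))
1/(w + W(55)) = 1/(9962 + (-64 + 55)/(-6 + 55)) = 1/(9962 - 9/49) = 1/(488129/49) = 49/488129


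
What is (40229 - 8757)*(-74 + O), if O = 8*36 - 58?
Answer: 4909632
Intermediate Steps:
O = 230 (O = 288 - 58 = 230)
(40229 - 8757)*(-74 + O) = (40229 - 8757)*(-74 + 230) = 31472*156 = 4909632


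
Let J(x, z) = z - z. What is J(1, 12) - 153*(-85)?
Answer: 13005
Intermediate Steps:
J(x, z) = 0
J(1, 12) - 153*(-85) = 0 - 153*(-85) = 0 + 13005 = 13005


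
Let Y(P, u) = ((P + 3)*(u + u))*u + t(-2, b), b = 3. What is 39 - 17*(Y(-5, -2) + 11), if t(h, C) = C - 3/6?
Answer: 163/2 ≈ 81.500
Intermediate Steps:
t(h, C) = -1/2 + C (t(h, C) = C - 3/6 = C - 1*1/2 = C - 1/2 = -1/2 + C)
Y(P, u) = 5/2 + 2*u**2*(3 + P) (Y(P, u) = ((P + 3)*(u + u))*u + (-1/2 + 3) = ((3 + P)*(2*u))*u + 5/2 = (2*u*(3 + P))*u + 5/2 = 2*u**2*(3 + P) + 5/2 = 5/2 + 2*u**2*(3 + P))
39 - 17*(Y(-5, -2) + 11) = 39 - 17*((5/2 + 6*(-2)**2 + 2*(-5)*(-2)**2) + 11) = 39 - 17*((5/2 + 6*4 + 2*(-5)*4) + 11) = 39 - 17*((5/2 + 24 - 40) + 11) = 39 - 17*(-27/2 + 11) = 39 - 17*(-5/2) = 39 + 85/2 = 163/2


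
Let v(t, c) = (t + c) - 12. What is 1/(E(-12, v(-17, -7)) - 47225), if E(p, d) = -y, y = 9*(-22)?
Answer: -1/47027 ≈ -2.1264e-5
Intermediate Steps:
v(t, c) = -12 + c + t (v(t, c) = (c + t) - 12 = -12 + c + t)
y = -198
E(p, d) = 198 (E(p, d) = -1*(-198) = 198)
1/(E(-12, v(-17, -7)) - 47225) = 1/(198 - 47225) = 1/(-47027) = -1/47027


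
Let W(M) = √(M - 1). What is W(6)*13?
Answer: 13*√5 ≈ 29.069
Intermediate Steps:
W(M) = √(-1 + M)
W(6)*13 = √(-1 + 6)*13 = √5*13 = 13*√5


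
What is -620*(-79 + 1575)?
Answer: -927520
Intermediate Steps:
-620*(-79 + 1575) = -620*1496 = -927520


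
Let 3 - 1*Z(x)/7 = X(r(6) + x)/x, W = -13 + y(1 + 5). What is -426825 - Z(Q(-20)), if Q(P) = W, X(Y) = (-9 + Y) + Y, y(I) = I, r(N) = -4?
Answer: -426815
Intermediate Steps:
X(Y) = -9 + 2*Y
W = -7 (W = -13 + (1 + 5) = -13 + 6 = -7)
Q(P) = -7
Z(x) = 21 - 7*(-17 + 2*x)/x (Z(x) = 21 - 7*(-9 + 2*(-4 + x))/x = 21 - 7*(-9 + (-8 + 2*x))/x = 21 - 7*(-17 + 2*x)/x)
-426825 - Z(Q(-20)) = -426825 - (7 + 119/(-7)) = -426825 - (7 + 119*(-⅐)) = -426825 - (7 - 17) = -426825 - 1*(-10) = -426825 + 10 = -426815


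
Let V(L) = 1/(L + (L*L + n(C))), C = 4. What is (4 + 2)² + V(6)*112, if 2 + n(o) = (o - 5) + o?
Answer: 1660/43 ≈ 38.605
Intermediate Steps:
n(o) = -7 + 2*o (n(o) = -2 + ((o - 5) + o) = -2 + ((-5 + o) + o) = -2 + (-5 + 2*o) = -7 + 2*o)
V(L) = 1/(1 + L + L²) (V(L) = 1/(L + (L*L + (-7 + 2*4))) = 1/(L + (L² + (-7 + 8))) = 1/(L + (L² + 1)) = 1/(L + (1 + L²)) = 1/(1 + L + L²))
(4 + 2)² + V(6)*112 = (4 + 2)² + 112/(1 + 6 + 6²) = 6² + 112/(1 + 6 + 36) = 36 + 112/43 = 1660/43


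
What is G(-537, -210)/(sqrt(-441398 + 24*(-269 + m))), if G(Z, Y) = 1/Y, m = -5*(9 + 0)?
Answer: I*sqrt(448934)/94276140 ≈ 7.1071e-6*I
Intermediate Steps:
m = -45 (m = -5*9 = -45)
G(-537, -210)/(sqrt(-441398 + 24*(-269 + m))) = 1/((-210)*(sqrt(-441398 + 24*(-269 - 45)))) = -1/(210*sqrt(-441398 + 24*(-314))) = -1/(210*sqrt(-441398 - 7536)) = -(-I*sqrt(448934)/448934)/210 = -(-1)*I*sqrt(448934)/94276140 = I*sqrt(448934)/94276140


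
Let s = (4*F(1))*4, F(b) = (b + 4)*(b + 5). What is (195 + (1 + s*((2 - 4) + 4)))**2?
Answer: 1336336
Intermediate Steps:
F(b) = (4 + b)*(5 + b)
s = 480 (s = (4*(20 + 1**2 + 9*1))*4 = (4*(20 + 1 + 9))*4 = (4*30)*4 = 120*4 = 480)
(195 + (1 + s*((2 - 4) + 4)))**2 = (195 + (1 + 480*((2 - 4) + 4)))**2 = (195 + (1 + 480*(-2 + 4)))**2 = (195 + (1 + 480*2))**2 = (195 + (1 + 960))**2 = (195 + 961)**2 = 1156**2 = 1336336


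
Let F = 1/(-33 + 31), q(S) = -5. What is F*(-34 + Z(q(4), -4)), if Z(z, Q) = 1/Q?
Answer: 137/8 ≈ 17.125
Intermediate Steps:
F = -½ (F = 1/(-2) = -½ ≈ -0.50000)
F*(-34 + Z(q(4), -4)) = -(-34 + 1/(-4))/2 = -(-34 - ¼)/2 = -½*(-137/4) = 137/8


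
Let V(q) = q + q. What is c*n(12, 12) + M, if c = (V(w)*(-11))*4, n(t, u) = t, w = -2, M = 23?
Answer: 2135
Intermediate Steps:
V(q) = 2*q
c = 176 (c = ((2*(-2))*(-11))*4 = -4*(-11)*4 = 44*4 = 176)
c*n(12, 12) + M = 176*12 + 23 = 2112 + 23 = 2135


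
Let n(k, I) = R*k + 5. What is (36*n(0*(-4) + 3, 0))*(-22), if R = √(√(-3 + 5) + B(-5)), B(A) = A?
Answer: -3960 - 2376*I*√(5 - √2) ≈ -3960.0 - 4499.2*I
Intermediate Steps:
R = √(-5 + √2) (R = √(√(-3 + 5) - 5) = √(√2 - 5) = √(-5 + √2) ≈ 1.8936*I)
n(k, I) = 5 + k*√(-5 + √2) (n(k, I) = √(-5 + √2)*k + 5 = k*√(-5 + √2) + 5 = 5 + k*√(-5 + √2))
(36*n(0*(-4) + 3, 0))*(-22) = (36*(5 + (0*(-4) + 3)*√(-5 + √2)))*(-22) = (36*(5 + (0 + 3)*√(-5 + √2)))*(-22) = (36*(5 + 3*√(-5 + √2)))*(-22) = (180 + 108*√(-5 + √2))*(-22) = -3960 - 2376*√(-5 + √2)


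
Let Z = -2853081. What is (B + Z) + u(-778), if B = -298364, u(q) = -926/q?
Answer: -1225911642/389 ≈ -3.1514e+6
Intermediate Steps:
(B + Z) + u(-778) = (-298364 - 2853081) - 926/(-778) = -3151445 - 926*(-1/778) = -3151445 + 463/389 = -1225911642/389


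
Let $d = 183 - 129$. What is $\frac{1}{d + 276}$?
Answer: $\frac{1}{330} \approx 0.0030303$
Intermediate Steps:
$d = 54$ ($d = 183 - 129 = 54$)
$\frac{1}{d + 276} = \frac{1}{54 + 276} = \frac{1}{330}$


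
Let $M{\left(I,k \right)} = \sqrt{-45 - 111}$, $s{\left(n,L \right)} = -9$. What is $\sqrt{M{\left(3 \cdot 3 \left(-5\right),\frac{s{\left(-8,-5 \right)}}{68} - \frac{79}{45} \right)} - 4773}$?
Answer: $\sqrt{-4773 + 2 i \sqrt{39}} \approx 0.0904 + 69.087 i$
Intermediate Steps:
$M{\left(I,k \right)} = 2 i \sqrt{39}$ ($M{\left(I,k \right)} = \sqrt{-156} = 2 i \sqrt{39}$)
$\sqrt{M{\left(3 \cdot 3 \left(-5\right),\frac{s{\left(-8,-5 \right)}}{68} - \frac{79}{45} \right)} - 4773} = \sqrt{2 i \sqrt{39} - 4773} = \sqrt{-4773 + 2 i \sqrt{39}}$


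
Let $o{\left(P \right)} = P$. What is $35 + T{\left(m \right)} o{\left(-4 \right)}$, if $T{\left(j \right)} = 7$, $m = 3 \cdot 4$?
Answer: $7$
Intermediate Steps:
$m = 12$
$35 + T{\left(m \right)} o{\left(-4 \right)} = 35 + 7 \left(-4\right) = 35 - 28 = 7$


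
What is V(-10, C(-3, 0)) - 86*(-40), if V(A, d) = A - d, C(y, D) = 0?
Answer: 3430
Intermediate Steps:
V(-10, C(-3, 0)) - 86*(-40) = (-10 - 1*0) - 86*(-40) = (-10 + 0) + 3440 = -10 + 3440 = 3430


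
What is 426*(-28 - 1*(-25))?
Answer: -1278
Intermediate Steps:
426*(-28 - 1*(-25)) = 426*(-28 + 25) = 426*(-3) = -1278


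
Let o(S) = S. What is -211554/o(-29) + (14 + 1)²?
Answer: 218079/29 ≈ 7520.0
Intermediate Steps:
-211554/o(-29) + (14 + 1)² = -211554/(-29) + (14 + 1)² = -211554*(-1)/29 + 15² = -657*(-322/29) + 225 = 211554/29 + 225 = 218079/29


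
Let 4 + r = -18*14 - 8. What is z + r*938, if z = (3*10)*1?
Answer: -247602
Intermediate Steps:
z = 30 (z = 30*1 = 30)
r = -264 (r = -4 + (-18*14 - 8) = -4 + (-252 - 8) = -4 - 260 = -264)
z + r*938 = 30 - 264*938 = 30 - 247632 = -247602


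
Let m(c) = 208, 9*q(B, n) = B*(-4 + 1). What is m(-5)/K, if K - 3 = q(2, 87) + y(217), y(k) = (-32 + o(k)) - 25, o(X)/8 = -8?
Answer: -156/89 ≈ -1.7528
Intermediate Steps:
o(X) = -64 (o(X) = 8*(-8) = -64)
y(k) = -121 (y(k) = (-32 - 64) - 25 = -96 - 25 = -121)
q(B, n) = -B/3 (q(B, n) = (B*(-4 + 1))/9 = (B*(-3))/9 = (-3*B)/9 = -B/3)
K = -356/3 (K = 3 + (-⅓*2 - 121) = 3 + (-⅔ - 121) = 3 - 365/3 = -356/3 ≈ -118.67)
m(-5)/K = 208/(-356/3) = 208*(-3/356) = -156/89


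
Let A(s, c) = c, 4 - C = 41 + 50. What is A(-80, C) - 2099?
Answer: -2186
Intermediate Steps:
C = -87 (C = 4 - (41 + 50) = 4 - 1*91 = 4 - 91 = -87)
A(-80, C) - 2099 = -87 - 2099 = -2186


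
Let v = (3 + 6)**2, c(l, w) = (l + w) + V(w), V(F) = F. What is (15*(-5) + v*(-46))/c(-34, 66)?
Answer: -543/14 ≈ -38.786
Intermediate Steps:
c(l, w) = l + 2*w (c(l, w) = (l + w) + w = l + 2*w)
v = 81 (v = 9**2 = 81)
(15*(-5) + v*(-46))/c(-34, 66) = (15*(-5) + 81*(-46))/(-34 + 2*66) = (-75 - 3726)/(-34 + 132) = -3801/98 = -3801*1/98 = -543/14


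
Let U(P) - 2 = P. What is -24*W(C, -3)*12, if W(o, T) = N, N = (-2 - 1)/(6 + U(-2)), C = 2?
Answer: 144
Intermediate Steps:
U(P) = 2 + P
N = -1/2 (N = (-2 - 1)/(6 + (2 - 2)) = -3/(6 + 0) = -3/6 = -3*1/6 = -1/2 ≈ -0.50000)
W(o, T) = -1/2
-24*W(C, -3)*12 = -24*(-1/2)*12 = 12*12 = 144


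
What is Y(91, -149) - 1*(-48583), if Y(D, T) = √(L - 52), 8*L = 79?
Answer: 48583 + I*√674/4 ≈ 48583.0 + 6.4904*I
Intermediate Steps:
L = 79/8 (L = (⅛)*79 = 79/8 ≈ 9.8750)
Y(D, T) = I*√674/4 (Y(D, T) = √(79/8 - 52) = √(-337/8) = I*√674/4)
Y(91, -149) - 1*(-48583) = I*√674/4 - 1*(-48583) = I*√674/4 + 48583 = 48583 + I*√674/4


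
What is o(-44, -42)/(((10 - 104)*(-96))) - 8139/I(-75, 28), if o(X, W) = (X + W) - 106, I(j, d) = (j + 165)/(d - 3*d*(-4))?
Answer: -23207017/705 ≈ -32918.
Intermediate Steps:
I(j, d) = (165 + j)/(13*d) (I(j, d) = (165 + j)/(d + 12*d) = (165 + j)/((13*d)) = (165 + j)*(1/(13*d)) = (165 + j)/(13*d))
o(X, W) = -106 + W + X (o(X, W) = (W + X) - 106 = -106 + W + X)
o(-44, -42)/(((10 - 104)*(-96))) - 8139/I(-75, 28) = (-106 - 42 - 44)/(((10 - 104)*(-96))) - 8139*364/(165 - 75) = -192/((-94*(-96))) - 8139/((1/13)*(1/28)*90) = -192/9024 - 8139/45/182 = -192*1/9024 - 8139*182/45 = -1/47 - 493766/15 = -23207017/705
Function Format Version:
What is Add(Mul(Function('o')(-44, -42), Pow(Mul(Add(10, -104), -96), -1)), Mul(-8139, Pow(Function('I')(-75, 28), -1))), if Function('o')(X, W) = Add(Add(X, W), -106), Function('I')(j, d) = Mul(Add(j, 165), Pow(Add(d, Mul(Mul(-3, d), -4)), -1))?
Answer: Rational(-23207017, 705) ≈ -32918.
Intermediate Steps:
Function('I')(j, d) = Mul(Rational(1, 13), Pow(d, -1), Add(165, j)) (Function('I')(j, d) = Mul(Add(165, j), Pow(Add(d, Mul(12, d)), -1)) = Mul(Add(165, j), Pow(Mul(13, d), -1)) = Mul(Add(165, j), Mul(Rational(1, 13), Pow(d, -1))) = Mul(Rational(1, 13), Pow(d, -1), Add(165, j)))
Function('o')(X, W) = Add(-106, W, X) (Function('o')(X, W) = Add(Add(W, X), -106) = Add(-106, W, X))
Add(Mul(Function('o')(-44, -42), Pow(Mul(Add(10, -104), -96), -1)), Mul(-8139, Pow(Function('I')(-75, 28), -1))) = Add(Mul(Add(-106, -42, -44), Pow(Mul(Add(10, -104), -96), -1)), Mul(-8139, Pow(Mul(Rational(1, 13), Pow(28, -1), Add(165, -75)), -1))) = Add(Mul(-192, Pow(Mul(-94, -96), -1)), Mul(-8139, Pow(Mul(Rational(1, 13), Rational(1, 28), 90), -1))) = Add(Mul(-192, Pow(9024, -1)), Mul(-8139, Pow(Rational(45, 182), -1))) = Add(Mul(-192, Rational(1, 9024)), Mul(-8139, Rational(182, 45))) = Add(Rational(-1, 47), Rational(-493766, 15)) = Rational(-23207017, 705)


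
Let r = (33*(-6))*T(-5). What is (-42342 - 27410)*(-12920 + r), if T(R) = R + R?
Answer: 763086880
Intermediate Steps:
T(R) = 2*R
r = 1980 (r = (33*(-6))*(2*(-5)) = -198*(-10) = 1980)
(-42342 - 27410)*(-12920 + r) = (-42342 - 27410)*(-12920 + 1980) = -69752*(-10940) = 763086880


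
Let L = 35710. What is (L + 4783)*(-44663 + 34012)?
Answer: -431290943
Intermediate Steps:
(L + 4783)*(-44663 + 34012) = (35710 + 4783)*(-44663 + 34012) = 40493*(-10651) = -431290943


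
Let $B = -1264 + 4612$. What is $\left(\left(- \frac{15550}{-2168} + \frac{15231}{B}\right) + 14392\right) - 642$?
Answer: $\frac{1040510023}{75609} \approx 13762.0$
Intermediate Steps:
$B = 3348$
$\left(\left(- \frac{15550}{-2168} + \frac{15231}{B}\right) + 14392\right) - 642 = \left(\left(- \frac{15550}{-2168} + \frac{15231}{3348}\right) + 14392\right) - 642 = \left(\left(\left(-15550\right) \left(- \frac{1}{2168}\right) + 15231 \cdot \frac{1}{3348}\right) + 14392\right) - 642 = \left(\left(\frac{7775}{1084} + \frac{5077}{1116}\right) + 14392\right) - 642 = \left(\frac{886273}{75609} + 14392\right) - 642 = \frac{1089051001}{75609} - 642 = \frac{1040510023}{75609}$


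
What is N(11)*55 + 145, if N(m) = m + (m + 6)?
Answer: 1685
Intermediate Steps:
N(m) = 6 + 2*m (N(m) = m + (6 + m) = 6 + 2*m)
N(11)*55 + 145 = (6 + 2*11)*55 + 145 = (6 + 22)*55 + 145 = 28*55 + 145 = 1540 + 145 = 1685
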